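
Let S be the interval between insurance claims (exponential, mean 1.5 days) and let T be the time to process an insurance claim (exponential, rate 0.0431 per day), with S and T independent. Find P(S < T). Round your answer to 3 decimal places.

0.939

λ_1 = 1/1.5 = 0.666667, λ_2 = 0.0431.
For independent exponentials, P(S < T) = λ_1/(λ_1+λ_2) = 0.666667/0.709767 ≈ 0.939.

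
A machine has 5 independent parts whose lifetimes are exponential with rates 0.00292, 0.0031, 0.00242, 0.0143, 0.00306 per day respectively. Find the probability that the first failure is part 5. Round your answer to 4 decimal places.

0.1186

The time to first failure is exponential with rate Σλ = 0.00292 + 0.0031 + 0.00242 + 0.0143 + 0.00306 = 0.0258.
P(part 5 first) = λ_5/Σλ = 0.00306/0.0258 ≈ 0.1186.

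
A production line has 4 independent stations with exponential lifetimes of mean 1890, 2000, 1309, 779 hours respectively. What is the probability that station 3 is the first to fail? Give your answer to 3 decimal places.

0.248

Rates: λ_i = 1/mean_i → 0.000529101, 0.0005, 0.000763942, 0.0012837; Σλ = 0.00307674.
P(station 3 first) = λ_3/Σλ = 0.000763942/0.00307674 ≈ 0.248.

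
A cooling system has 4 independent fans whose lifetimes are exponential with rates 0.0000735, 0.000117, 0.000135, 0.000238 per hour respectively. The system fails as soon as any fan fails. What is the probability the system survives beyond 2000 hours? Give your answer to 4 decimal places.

0.3240

The time to first failure is exponential with rate Σλ = 0.0000735 + 0.000117 + 0.000135 + 0.000238 = 0.0005635.
P(min > 2000) = e^(−0.0005635·2000) = e^(−1.127) ≈ 0.3240.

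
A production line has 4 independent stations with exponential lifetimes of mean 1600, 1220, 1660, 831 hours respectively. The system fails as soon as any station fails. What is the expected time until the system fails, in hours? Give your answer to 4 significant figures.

The first failure time is exponential with rate Σλ_i = 1/1600 + 1/1220 + 1/1660 + 1/831 = 0.00325045 per hour.
E[min] = 1/Σλ = 1/0.00325045 = 307.65 hours.

307.6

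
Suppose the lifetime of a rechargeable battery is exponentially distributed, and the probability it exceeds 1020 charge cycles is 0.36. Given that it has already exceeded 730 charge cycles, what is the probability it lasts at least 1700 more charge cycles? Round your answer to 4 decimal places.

From e^(−λ·1020) = 0.36, λ = −ln(0.36)/1020 = 0.00100162.
Memoryless: P(X > 730+1700 | X > 730) = P(X > 1700) = e^(−0.00100162·1700) ≈ 0.1822.

0.1822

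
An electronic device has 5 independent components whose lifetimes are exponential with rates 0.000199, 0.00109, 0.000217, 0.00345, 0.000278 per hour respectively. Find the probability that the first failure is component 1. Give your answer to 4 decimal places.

0.0380

The time to first failure is exponential with rate Σλ = 0.000199 + 0.00109 + 0.000217 + 0.00345 + 0.000278 = 0.005234.
P(component 1 first) = λ_1/Σλ = 0.000199/0.005234 ≈ 0.0380.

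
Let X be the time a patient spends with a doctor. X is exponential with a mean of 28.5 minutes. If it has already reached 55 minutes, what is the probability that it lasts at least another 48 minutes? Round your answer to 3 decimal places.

0.186

The rate is λ = 1/28.5 = 0.0350877 per minute.
By the memoryless property, P(X > 55+48 | X > 55) = P(X > 48).
P(X > 48) = e^(−1.6842) ≈ 0.186.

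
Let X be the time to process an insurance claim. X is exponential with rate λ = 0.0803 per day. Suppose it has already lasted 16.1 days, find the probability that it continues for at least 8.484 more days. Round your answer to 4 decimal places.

0.5060

By the memoryless property, P(X > 16.1+8.484 | X > 16.1) = P(X > 8.484).
P(X > 8.484) = e^(−0.68127) ≈ 0.5060.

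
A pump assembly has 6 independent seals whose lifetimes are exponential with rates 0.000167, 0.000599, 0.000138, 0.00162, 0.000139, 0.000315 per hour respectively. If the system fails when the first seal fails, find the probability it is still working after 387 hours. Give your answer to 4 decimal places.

0.3159

The time to first failure is exponential with rate Σλ = 0.000167 + 0.000599 + 0.000138 + 0.00162 + 0.000139 + 0.000315 = 0.002978.
P(min > 387) = e^(−0.002978·387) = e^(−1.1525) ≈ 0.3159.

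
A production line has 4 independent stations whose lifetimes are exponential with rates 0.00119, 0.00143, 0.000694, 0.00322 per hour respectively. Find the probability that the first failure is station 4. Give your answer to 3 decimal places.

0.493

The time to first failure is exponential with rate Σλ = 0.00119 + 0.00143 + 0.000694 + 0.00322 = 0.006534.
P(station 4 first) = λ_4/Σλ = 0.00322/0.006534 ≈ 0.493.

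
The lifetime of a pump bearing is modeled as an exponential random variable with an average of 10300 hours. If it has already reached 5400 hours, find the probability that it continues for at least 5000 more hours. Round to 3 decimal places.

0.615

The rate is λ = 1/10300 = 0.0000970874 per hour.
By the memoryless property, P(X > 5400+5000 | X > 5400) = P(X > 5000).
P(X > 5000) = e^(−0.48544) ≈ 0.615.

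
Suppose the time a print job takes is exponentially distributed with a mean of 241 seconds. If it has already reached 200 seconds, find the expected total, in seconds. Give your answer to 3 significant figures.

441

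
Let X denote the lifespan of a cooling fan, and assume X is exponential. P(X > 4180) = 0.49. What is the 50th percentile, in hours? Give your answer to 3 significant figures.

e^(−λ·4180) = 0.49 ⇒ λ = −ln(0.49)/4180 = 0.000170658.
50th percentile: 1 − e^(−λt) = 0.5, t = −ln(0.5)/λ = 4061.62 hours.

4060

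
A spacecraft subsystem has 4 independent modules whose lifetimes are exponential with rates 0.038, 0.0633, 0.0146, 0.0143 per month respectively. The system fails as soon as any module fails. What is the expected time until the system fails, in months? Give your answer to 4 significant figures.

7.680

The time to first failure is exponential with rate Σλ = 0.038 + 0.0633 + 0.0146 + 0.0143 = 0.1302.
E[min] = 1/Σλ = 1/0.1302 = 7.68049 months.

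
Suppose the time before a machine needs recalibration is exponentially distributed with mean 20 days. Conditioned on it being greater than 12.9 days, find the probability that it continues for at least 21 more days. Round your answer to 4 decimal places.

The rate is λ = 1/20 = 0.05 per day.
P(X > s+t | X > s) = e^(−λ(s+t))/e^(−λs) = e^(−λt), independent of s = 12.9.
P(X > 21) = e^(−1.05) ≈ 0.3499.

0.3499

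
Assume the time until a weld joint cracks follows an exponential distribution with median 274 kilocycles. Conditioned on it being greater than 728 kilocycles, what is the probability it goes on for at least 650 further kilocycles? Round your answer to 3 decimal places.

For an exponential, median = ln(2)/λ, so λ = ln 2 / 274 = 0.00252973 per kilocycle.
The exponential is memoryless, so the remaining time is again Exp(λ): the condition X > 728 is irrelevant.
P(X > 650) = e^(−1.6443) ≈ 0.193.

0.193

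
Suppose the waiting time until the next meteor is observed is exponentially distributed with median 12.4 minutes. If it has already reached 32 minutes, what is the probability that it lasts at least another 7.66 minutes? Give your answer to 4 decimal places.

For an exponential, median = ln(2)/λ, so λ = ln 2 / 12.4 = 0.055899 per minute.
The exponential is memoryless, so the remaining time is again Exp(λ): the condition X > 32 is irrelevant.
P(X > 7.66) = e^(−0.42819) ≈ 0.6517.

0.6517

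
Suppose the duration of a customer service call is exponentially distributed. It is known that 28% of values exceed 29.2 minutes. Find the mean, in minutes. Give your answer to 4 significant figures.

e^(−λ·29.2) = 0.28 ⇒ λ = −ln(0.28)/29.2 = 0.0435947.
Mean = 1/λ = 22.9386 minutes.

22.94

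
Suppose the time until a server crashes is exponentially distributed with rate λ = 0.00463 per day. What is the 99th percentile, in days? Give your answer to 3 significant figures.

Set 1 − e^(−λt) = 0.99, so t = −ln(0.01)/λ = 4.6052/0.00463 ≈ 994.637 days.

995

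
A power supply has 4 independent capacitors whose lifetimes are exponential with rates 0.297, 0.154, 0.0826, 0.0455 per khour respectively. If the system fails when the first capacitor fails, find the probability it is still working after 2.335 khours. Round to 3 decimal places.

The time to first failure is exponential with rate Σλ = 0.297 + 0.154 + 0.0826 + 0.0455 = 0.5791.
P(min > 2.335) = e^(−0.5791·2.335) = e^(−1.3522) ≈ 0.259.

0.259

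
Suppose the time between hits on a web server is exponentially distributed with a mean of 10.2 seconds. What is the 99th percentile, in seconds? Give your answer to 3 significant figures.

47.0

The rate is λ = 1/10.2 = 0.0980392 per second.
Set 1 − e^(−λt) = 0.99, so t = −ln(0.01)/λ = 4.6052/0.0980392 ≈ 46.9727 seconds.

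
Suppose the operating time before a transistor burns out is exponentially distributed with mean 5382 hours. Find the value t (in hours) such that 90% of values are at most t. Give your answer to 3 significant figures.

The rate is λ = 1/5382 = 0.000185805 per hour.
Set 1 − e^(−λt) = 0.9, so t = −ln(0.1)/λ = 2.3026/0.000185805 ≈ 12392.5 hours.

12400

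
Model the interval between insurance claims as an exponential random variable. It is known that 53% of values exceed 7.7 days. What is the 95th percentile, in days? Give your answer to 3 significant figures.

e^(−λ·7.7) = 0.53 ⇒ λ = −ln(0.53)/7.7 = 0.0824517.
95th percentile: 1 − e^(−λt) = 0.95, t = −ln(0.05)/λ = 36.3332 days.

36.3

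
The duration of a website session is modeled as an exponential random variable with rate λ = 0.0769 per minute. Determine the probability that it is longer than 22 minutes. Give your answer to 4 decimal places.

0.1842

P(X > 22) = e^(−λ·22) = e^(−1.6918) ≈ 0.1842.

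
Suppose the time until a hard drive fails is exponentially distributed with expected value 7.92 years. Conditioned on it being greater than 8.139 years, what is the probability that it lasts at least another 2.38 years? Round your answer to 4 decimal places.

0.7404

The rate is λ = 1/7.92 = 0.126263 per year.
The exponential is memoryless, so the remaining time is again Exp(λ): the condition X > 8.139 is irrelevant.
P(X > 2.38) = e^(−0.30051) ≈ 0.7404.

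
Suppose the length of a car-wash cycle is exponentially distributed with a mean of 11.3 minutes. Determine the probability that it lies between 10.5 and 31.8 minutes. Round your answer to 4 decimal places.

The rate is λ = 1/11.3 = 0.0884956 per minute.
P(10.5 < X < 31.8) = e^(−λ·10.5) − e^(−λ·31.8) = 0.39487 − 0.05996 ≈ 0.3349.

0.3349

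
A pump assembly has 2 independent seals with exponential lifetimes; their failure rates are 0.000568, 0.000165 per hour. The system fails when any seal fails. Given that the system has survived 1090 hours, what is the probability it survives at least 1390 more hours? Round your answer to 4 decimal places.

0.3610

Time to first failure ~ Exp(Σλ) with Σλ = 0.000733.
By memorylessness, P(T > 1090+1390 | T > 1090) = P(T > 1390) = e^(−0.000733·1390) ≈ 0.3610.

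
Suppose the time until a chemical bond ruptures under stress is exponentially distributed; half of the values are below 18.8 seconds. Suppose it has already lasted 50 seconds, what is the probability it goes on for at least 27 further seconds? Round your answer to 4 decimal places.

0.3695

For an exponential, median = ln(2)/λ, so λ = ln 2 / 18.8 = 0.0368695 per second.
P(X > s+t | X > s) = e^(−λ(s+t))/e^(−λs) = e^(−λt), independent of s = 50.
P(X > 27) = e^(−0.99548) ≈ 0.3695.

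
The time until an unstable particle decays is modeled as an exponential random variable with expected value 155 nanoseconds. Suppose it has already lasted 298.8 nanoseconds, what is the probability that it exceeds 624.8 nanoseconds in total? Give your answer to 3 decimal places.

0.122

The rate is λ = 1/155 = 0.00645161 per nanosecond.
The exponential is memoryless, so the remaining time is again Exp(λ): the condition X > 298.8 is irrelevant.
P(X > 326) = e^(−2.1032) ≈ 0.122.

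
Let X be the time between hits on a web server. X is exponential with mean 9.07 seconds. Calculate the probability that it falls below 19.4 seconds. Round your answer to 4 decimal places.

0.8822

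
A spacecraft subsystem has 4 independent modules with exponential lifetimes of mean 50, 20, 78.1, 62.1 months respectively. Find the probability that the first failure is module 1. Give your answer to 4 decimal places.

Rates: λ_i = 1/mean_i → 0.02, 0.05, 0.0128041, 0.0161031; Σλ = 0.0989072.
P(module 1 first) = λ_1/Σλ = 0.02/0.0989072 ≈ 0.2022.

0.2022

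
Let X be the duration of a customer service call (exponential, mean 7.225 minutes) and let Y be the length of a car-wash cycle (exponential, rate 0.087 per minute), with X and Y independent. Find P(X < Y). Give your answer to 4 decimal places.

0.6140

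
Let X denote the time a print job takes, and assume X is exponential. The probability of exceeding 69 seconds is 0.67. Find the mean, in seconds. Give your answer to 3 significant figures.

e^(−λ·69) = 0.67 ⇒ λ = −ln(0.67)/69 = 0.00580402.
Mean = 1/λ = 172.294 seconds.

172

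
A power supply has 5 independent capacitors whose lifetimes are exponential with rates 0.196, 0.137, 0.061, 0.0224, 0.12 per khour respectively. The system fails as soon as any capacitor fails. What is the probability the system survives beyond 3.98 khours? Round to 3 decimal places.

The time to first failure is exponential with rate Σλ = 0.196 + 0.137 + 0.061 + 0.0224 + 0.12 = 0.5364.
P(min > 3.98) = e^(−0.5364·3.98) = e^(−2.1349) ≈ 0.118.

0.118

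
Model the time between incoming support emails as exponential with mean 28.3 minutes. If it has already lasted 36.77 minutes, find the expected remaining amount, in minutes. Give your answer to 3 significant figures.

The rate is λ = 1/28.3 = 0.0353357 per minute.
By memorylessness, the remaining amount past any threshold is again Exp(λ) with mean 1/λ = 28.3 minutes.

28.3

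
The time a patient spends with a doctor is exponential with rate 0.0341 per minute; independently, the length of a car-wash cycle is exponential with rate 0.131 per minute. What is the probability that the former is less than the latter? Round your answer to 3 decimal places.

0.207

λ_1 = 0.0341, λ_2 = 0.131.
For independent exponentials, P(the former < the latter) = λ_1/(λ_1+λ_2) = 0.0341/0.1651 ≈ 0.207.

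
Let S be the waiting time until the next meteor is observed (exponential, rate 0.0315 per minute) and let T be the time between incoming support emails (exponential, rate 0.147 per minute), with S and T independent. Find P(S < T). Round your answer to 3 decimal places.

0.176

λ_1 = 0.0315, λ_2 = 0.147.
For independent exponentials, P(S < T) = λ_1/(λ_1+λ_2) = 0.0315/0.1785 ≈ 0.176.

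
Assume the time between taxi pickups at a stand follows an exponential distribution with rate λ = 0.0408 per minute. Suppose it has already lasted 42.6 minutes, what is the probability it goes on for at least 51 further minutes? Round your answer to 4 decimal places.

0.1248

The exponential is memoryless, so the remaining time is again Exp(λ): the condition X > 42.6 is irrelevant.
P(X > 51) = e^(−2.0808) ≈ 0.1248.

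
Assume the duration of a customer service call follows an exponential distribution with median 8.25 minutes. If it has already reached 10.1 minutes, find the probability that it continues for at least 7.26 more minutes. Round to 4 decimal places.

0.5434

For an exponential, median = ln(2)/λ, so λ = ln 2 / 8.25 = 0.0840178 per minute.
P(X > s+t | X > s) = e^(−λ(s+t))/e^(−λs) = e^(−λt), independent of s = 10.1.
P(X > 7.26) = e^(−0.60997) ≈ 0.5434.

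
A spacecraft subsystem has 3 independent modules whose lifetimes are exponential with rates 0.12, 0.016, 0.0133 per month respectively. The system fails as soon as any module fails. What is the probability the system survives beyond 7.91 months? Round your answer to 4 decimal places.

0.3070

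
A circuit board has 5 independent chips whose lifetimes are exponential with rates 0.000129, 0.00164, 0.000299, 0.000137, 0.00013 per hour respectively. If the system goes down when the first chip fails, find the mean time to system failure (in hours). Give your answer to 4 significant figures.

The time to first failure is exponential with rate Σλ = 0.000129 + 0.00164 + 0.000299 + 0.000137 + 0.00013 = 0.002335.
E[min] = 1/Σλ = 1/0.002335 = 428.266 hours.

428.3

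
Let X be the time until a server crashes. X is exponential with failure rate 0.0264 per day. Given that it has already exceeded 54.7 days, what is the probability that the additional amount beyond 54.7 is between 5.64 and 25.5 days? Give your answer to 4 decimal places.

0.3516

Memoryless: the residual past 54.7 is again Exp(λ).
P(5.64 < residual < 25.5) = e^(−λ·5.64) − e^(−λ·25.5) = 0.86166 − 0.51007 ≈ 0.3516.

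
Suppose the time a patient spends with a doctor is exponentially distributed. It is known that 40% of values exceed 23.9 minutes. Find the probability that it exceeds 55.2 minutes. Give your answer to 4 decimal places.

e^(−λ·23.9) = 0.40 ⇒ λ = −ln(0.40)/23.9 = 0.0383385.
P(X > 55.2) = e^(−0.0383385·55.2) = e^(−2.1163) ≈ 0.1205.

0.1205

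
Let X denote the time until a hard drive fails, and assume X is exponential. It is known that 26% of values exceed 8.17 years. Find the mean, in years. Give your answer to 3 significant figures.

e^(−λ·8.17) = 0.26 ⇒ λ = −ln(0.26)/8.17 = 0.16488.
Mean = 1/λ = 6.065 years.

6.06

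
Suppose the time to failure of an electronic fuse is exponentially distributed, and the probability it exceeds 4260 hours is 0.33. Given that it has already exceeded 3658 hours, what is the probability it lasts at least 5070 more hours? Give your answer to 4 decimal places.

From e^(−λ·4260) = 0.33, λ = −ln(0.33)/4260 = 0.000260249.
Memoryless: P(X > 3658+5070 | X > 3658) = P(X > 5070) = e^(−0.000260249·5070) ≈ 0.2673.

0.2673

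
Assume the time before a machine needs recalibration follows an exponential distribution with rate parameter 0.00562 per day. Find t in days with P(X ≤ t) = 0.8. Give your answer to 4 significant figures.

286.4

Set 1 − e^(−λt) = 0.8, so t = −ln(0.2)/λ = 1.6094/0.00562 ≈ 286.377 days.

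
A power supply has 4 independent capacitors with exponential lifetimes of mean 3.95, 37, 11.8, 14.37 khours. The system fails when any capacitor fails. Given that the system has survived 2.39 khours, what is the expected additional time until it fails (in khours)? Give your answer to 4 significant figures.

First-failure rate Σλ = 1/3.95 + 1/37 + 1/11.8 + 1/14.37 = 0.434527.
By memorylessness the expected residual is 1/Σλ = 2.30135 khours, regardless of the 2.39 already elapsed.

2.301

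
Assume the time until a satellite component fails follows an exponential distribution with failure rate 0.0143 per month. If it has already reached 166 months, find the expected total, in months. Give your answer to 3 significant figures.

By memorylessness, E[X | X > 166] = 166 + 1/λ = 166 + 69.9301 = 235.93 months.

236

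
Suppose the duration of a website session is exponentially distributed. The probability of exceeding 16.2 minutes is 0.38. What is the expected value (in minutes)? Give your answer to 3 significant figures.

e^(−λ·16.2) = 0.38 ⇒ λ = −ln(0.38)/16.2 = 0.0597274.
Mean = 1/λ = 16.7427 minutes.

16.7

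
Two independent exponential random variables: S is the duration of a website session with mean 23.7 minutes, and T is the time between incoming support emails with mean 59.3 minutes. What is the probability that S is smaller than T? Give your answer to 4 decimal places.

0.7145

λ_1 = 1/23.7 = 0.0421941, λ_2 = 1/59.3 = 0.0168634.
For independent exponentials, P(S < T) = λ_1/(λ_1+λ_2) = 0.0421941/0.0590575 ≈ 0.7145.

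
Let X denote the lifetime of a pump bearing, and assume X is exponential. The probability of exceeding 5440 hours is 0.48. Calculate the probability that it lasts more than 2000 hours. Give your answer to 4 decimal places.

0.7635

e^(−λ·5440) = 0.48 ⇒ λ = −ln(0.48)/5440 = 0.000134921.
P(X > 2000) = e^(−0.000134921·2000) = e^(−0.26984) ≈ 0.7635.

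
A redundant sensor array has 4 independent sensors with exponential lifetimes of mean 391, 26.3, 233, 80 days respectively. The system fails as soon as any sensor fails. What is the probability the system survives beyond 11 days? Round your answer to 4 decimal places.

The first failure time is exponential with rate Σλ_i = 1/391 + 1/26.3 + 1/233 + 1/80 = 0.0573722 per day.
P(min > 11) = e^(−0.0573722·11) = e^(−0.63109) ≈ 0.5320.

0.5320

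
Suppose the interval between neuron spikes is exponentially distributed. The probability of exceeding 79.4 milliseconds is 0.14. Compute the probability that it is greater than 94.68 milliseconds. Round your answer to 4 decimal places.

0.0959

e^(−λ·79.4) = 0.14 ⇒ λ = −ln(0.14)/79.4 = 0.0247621.
P(X > 94.68) = e^(−0.0247621·94.68) = e^(−2.3445) ≈ 0.0959.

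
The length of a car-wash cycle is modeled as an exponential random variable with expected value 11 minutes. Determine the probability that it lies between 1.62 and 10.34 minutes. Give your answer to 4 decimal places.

0.4724

The rate is λ = 1/11 = 0.0909091 per minute.
P(1.62 < X < 10.34) = e^(−λ·1.62) − e^(−λ·10.34) = 0.86306 − 0.39063 ≈ 0.4724.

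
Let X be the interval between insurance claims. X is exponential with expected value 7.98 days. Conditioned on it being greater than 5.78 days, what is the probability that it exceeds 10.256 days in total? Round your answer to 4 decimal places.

0.5707

The rate is λ = 1/7.98 = 0.125313 per day.
The exponential is memoryless, so the remaining time is again Exp(λ): the condition X > 5.78 is irrelevant.
P(X > 4.476) = e^(−0.5609) ≈ 0.5707.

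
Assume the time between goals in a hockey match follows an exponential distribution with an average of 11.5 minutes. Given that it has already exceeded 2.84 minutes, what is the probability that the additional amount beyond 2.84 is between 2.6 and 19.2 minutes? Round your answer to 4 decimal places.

0.6093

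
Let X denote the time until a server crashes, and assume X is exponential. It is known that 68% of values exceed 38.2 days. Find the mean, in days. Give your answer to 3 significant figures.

99.1

e^(−λ·38.2) = 0.68 ⇒ λ = −ln(0.68)/38.2 = 0.0100959.
Mean = 1/λ = 99.0503 days.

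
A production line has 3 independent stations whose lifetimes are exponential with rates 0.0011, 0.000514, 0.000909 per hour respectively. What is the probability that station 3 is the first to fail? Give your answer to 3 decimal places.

0.360

The time to first failure is exponential with rate Σλ = 0.0011 + 0.000514 + 0.000909 = 0.002523.
P(station 3 first) = λ_3/Σλ = 0.000909/0.002523 ≈ 0.360.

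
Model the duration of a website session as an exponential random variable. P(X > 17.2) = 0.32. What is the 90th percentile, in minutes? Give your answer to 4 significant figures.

e^(−λ·17.2) = 0.32 ⇒ λ = −ln(0.32)/17.2 = 0.0662462.
90th percentile: 1 − e^(−λt) = 0.9, t = −ln(0.1)/λ = 34.758 minutes.

34.76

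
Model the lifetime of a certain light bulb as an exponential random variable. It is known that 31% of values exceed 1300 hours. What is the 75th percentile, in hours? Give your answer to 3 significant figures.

1540

e^(−λ·1300) = 0.31 ⇒ λ = −ln(0.31)/1300 = 0.00090091.
75th percentile: 1 − e^(−λt) = 0.75, t = −ln(0.25)/λ = 1538.77 hours.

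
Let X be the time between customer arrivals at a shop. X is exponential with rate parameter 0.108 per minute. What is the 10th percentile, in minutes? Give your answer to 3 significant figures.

Set 1 − e^(−λt) = 0.1, so t = −ln(0.9)/λ = 0.10536/0.108 ≈ 0.97556 minutes.

0.976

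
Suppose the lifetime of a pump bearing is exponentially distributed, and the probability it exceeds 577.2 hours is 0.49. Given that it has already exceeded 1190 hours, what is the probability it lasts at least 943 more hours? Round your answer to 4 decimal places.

From e^(−λ·577.2) = 0.49, λ = −ln(0.49)/577.2 = 0.00123588.
Memoryless: P(X > 1190+943 | X > 1190) = P(X > 943) = e^(−0.00123588·943) ≈ 0.3118.

0.3118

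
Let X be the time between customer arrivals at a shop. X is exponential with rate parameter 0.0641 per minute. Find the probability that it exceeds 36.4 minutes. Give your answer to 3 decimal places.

0.097

P(X > 36.4) = e^(−λ·36.4) = e^(−2.3332) ≈ 0.097.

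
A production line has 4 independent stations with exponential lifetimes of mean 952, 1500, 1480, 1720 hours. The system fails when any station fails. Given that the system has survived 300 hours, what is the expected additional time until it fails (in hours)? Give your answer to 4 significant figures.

336.2

First-failure rate Σλ = 1/952 + 1/1500 + 1/1480 + 1/1720 = 0.00297416.
By memorylessness the expected residual is 1/Σλ = 336.23 hours, regardless of the 300 already elapsed.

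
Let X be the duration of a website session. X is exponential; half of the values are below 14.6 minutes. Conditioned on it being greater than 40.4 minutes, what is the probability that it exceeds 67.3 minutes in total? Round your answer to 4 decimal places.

For an exponential, median = ln(2)/λ, so λ = ln 2 / 14.6 = 0.0474758 per minute.
By the memoryless property, P(X > 40.4+26.9 | X > 40.4) = P(X > 26.9).
P(X > 26.9) = e^(−1.2771) ≈ 0.2788.

0.2788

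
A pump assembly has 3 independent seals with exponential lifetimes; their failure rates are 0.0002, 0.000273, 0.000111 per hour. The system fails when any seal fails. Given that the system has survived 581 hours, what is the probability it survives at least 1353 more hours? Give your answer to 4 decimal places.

0.4538

Time to first failure ~ Exp(Σλ) with Σλ = 0.000584.
By memorylessness, P(T > 581+1353 | T > 581) = P(T > 1353) = e^(−0.000584·1353) ≈ 0.4538.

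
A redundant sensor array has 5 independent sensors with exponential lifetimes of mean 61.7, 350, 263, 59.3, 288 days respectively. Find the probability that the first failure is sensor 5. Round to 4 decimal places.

Rates: λ_i = 1/mean_i → 0.0162075, 0.00285714, 0.00380228, 0.0168634, 0.00347222; Σλ = 0.0432025.
P(sensor 5 first) = λ_5/Σλ = 0.00347222/0.0432025 ≈ 0.0804.

0.0804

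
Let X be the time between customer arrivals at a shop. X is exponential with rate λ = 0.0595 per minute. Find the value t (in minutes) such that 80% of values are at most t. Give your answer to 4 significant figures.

27.05

Set 1 − e^(−λt) = 0.8, so t = −ln(0.2)/λ = 1.6094/0.0595 ≈ 27.0494 minutes.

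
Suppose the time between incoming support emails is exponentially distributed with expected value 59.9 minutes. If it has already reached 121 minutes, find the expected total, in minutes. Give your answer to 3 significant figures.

The rate is λ = 1/59.9 = 0.0166945 per minute.
By memorylessness, E[X | X > 121] = 121 + 1/λ = 121 + 59.9 = 180.9 minutes.

181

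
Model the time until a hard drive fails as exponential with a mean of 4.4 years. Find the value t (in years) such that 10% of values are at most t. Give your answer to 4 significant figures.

0.4636

The rate is λ = 1/4.4 = 0.227273 per year.
Set 1 − e^(−λt) = 0.1, so t = −ln(0.9)/λ = 0.10536/0.227273 ≈ 0.463586 years.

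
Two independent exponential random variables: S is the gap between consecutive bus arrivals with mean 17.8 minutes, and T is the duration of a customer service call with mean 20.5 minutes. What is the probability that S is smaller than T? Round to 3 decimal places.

0.535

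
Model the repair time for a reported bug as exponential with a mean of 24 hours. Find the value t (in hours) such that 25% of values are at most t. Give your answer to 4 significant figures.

The rate is λ = 1/24 = 0.0416667 per hour.
Set 1 − e^(−λt) = 0.25, so t = −ln(0.75)/λ = 0.28768/0.0416667 ≈ 6.90437 hours.

6.904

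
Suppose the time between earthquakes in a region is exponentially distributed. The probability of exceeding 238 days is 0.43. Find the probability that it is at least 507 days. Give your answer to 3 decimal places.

0.166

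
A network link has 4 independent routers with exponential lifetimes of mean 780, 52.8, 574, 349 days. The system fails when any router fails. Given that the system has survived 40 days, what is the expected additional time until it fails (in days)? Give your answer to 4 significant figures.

40.28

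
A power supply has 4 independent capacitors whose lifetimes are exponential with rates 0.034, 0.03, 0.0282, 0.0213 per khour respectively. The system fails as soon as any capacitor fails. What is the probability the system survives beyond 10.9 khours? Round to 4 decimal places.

0.2902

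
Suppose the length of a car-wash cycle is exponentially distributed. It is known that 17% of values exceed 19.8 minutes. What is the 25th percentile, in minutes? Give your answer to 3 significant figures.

3.21

e^(−λ·19.8) = 0.17 ⇒ λ = −ln(0.17)/19.8 = 0.0894928.
25th percentile: 1 − e^(−λt) = 0.25, t = −ln(0.75)/λ = 3.21458 minutes.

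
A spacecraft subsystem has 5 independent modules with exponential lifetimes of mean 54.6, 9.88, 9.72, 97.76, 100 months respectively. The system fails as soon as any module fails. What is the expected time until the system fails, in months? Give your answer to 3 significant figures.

The first failure time is exponential with rate Σλ_i = 1/54.6 + 1/9.88 + 1/9.72 + 1/97.76 + 1/100 = 0.242639 per month.
E[min] = 1/Σλ = 1/0.242639 = 4.12134 months.

4.12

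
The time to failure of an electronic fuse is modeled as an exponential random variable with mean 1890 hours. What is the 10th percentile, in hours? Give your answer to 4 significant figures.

199.1

The rate is λ = 1/1890 = 0.000529101 per hour.
Set 1 − e^(−λt) = 0.1, so t = −ln(0.9)/λ = 0.10536/0.000529101 ≈ 199.131 hours.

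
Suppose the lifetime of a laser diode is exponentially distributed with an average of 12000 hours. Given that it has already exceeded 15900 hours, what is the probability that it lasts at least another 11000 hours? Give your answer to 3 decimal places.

0.400

The rate is λ = 1/12000 = 0.0000833333 per hour.
P(X > s+t | X > s) = e^(−λ(s+t))/e^(−λs) = e^(−λt), independent of s = 15900.
P(X > 11000) = e^(−0.91667) ≈ 0.400.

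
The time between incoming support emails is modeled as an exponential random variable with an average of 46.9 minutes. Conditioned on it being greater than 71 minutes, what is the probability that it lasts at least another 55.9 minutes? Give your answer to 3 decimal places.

The rate is λ = 1/46.9 = 0.021322 per minute.
P(X > s+t | X > s) = e^(−λ(s+t))/e^(−λs) = e^(−λt), independent of s = 71.
P(X > 55.9) = e^(−1.1919) ≈ 0.304.

0.304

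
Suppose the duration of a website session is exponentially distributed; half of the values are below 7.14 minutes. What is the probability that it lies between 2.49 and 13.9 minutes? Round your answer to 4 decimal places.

For an exponential, median = ln(2)/λ, so λ = ln 2 / 7.14 = 0.0970794 per minute.
P(2.49 < X < 13.9) = e^(−λ·2.49) − e^(−λ·13.9) = 0.78527 − 0.25939 ≈ 0.5259.

0.5259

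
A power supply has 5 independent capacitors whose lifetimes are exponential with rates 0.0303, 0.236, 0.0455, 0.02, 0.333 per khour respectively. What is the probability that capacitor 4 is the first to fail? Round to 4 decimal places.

0.0301

The time to first failure is exponential with rate Σλ = 0.0303 + 0.236 + 0.0455 + 0.02 + 0.333 = 0.6648.
P(capacitor 4 first) = λ_4/Σλ = 0.02/0.6648 ≈ 0.0301.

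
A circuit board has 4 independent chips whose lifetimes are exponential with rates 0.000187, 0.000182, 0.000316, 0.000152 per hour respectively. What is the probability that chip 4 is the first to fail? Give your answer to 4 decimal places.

The time to first failure is exponential with rate Σλ = 0.000187 + 0.000182 + 0.000316 + 0.000152 = 0.000837.
P(chip 4 first) = λ_4/Σλ = 0.000152/0.000837 ≈ 0.1816.

0.1816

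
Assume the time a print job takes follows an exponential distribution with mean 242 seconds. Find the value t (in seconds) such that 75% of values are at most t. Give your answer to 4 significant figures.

335.5

The rate is λ = 1/242 = 0.00413223 per second.
Set 1 − e^(−λt) = 0.75, so t = −ln(0.25)/λ = 1.3863/0.00413223 ≈ 335.483 seconds.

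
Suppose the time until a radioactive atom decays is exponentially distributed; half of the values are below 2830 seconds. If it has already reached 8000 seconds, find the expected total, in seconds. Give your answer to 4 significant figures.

12080

For an exponential, median = ln(2)/λ, so λ = ln 2 / 2830 = 0.000244928 per second.
By memorylessness, E[X | X > 8000] = 8000 + 1/λ = 8000 + 4082.83 = 12082.8 seconds.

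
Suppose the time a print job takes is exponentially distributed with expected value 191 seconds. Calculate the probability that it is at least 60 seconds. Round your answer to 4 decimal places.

The rate is λ = 1/191 = 0.0052356 per second.
P(X > 60) = e^(−λ·60) = e^(−0.31414) ≈ 0.7304.

0.7304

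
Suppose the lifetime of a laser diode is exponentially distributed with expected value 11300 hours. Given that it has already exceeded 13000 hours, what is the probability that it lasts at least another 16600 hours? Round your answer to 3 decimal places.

0.230

The rate is λ = 1/11300 = 0.0000884956 per hour.
The exponential is memoryless, so the remaining time is again Exp(λ): the condition X > 13000 is irrelevant.
P(X > 16600) = e^(−1.469) ≈ 0.230.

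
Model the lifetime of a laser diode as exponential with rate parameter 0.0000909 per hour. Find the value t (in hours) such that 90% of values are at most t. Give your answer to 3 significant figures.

25300

Set 1 − e^(−λt) = 0.9, so t = −ln(0.1)/λ = 2.3026/0.0000909 ≈ 25331 hours.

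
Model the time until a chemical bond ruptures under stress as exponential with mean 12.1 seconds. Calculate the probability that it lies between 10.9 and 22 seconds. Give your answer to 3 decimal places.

The rate is λ = 1/12.1 = 0.0826446 per second.
P(10.9 < X < 22) = e^(−λ·10.9) − e^(−λ·22) = 0.40623 − 0.16232 ≈ 0.244.

0.244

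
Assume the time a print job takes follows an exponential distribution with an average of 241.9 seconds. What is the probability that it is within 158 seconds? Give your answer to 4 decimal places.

0.4796

The rate is λ = 1/241.9 = 0.00413394 per second.
P(X ≤ 158) = 1 − e^(−λ·158) = 1 − e^(−0.65316) ≈ 0.4796.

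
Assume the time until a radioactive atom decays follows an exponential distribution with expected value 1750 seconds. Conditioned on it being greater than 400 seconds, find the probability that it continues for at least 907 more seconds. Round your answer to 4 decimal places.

The rate is λ = 1/1750 = 0.000571429 per second.
The exponential is memoryless, so the remaining time is again Exp(λ): the condition X > 400 is irrelevant.
P(X > 907) = e^(−0.51829) ≈ 0.5955.

0.5955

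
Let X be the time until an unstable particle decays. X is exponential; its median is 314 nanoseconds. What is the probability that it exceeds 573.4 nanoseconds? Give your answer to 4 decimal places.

For an exponential, median = ln(2)/λ, so λ = ln 2 / 314 = 0.00220748 per nanosecond.
P(X > 573.4) = e^(−λ·573.4) = e^(−1.2658) ≈ 0.2820.

0.2820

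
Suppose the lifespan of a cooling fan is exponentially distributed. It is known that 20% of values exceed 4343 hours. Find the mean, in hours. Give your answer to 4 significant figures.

e^(−λ·4343) = 0.20 ⇒ λ = −ln(0.20)/4343 = 0.000370582.
Mean = 1/λ = 2698.46 hours.

2698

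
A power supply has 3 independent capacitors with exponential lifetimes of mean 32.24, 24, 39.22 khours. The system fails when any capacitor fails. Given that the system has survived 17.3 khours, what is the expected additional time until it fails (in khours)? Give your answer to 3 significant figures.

First-failure rate Σλ = 1/32.24 + 1/24 + 1/39.22 = 0.0981812.
By memorylessness the expected residual is 1/Σλ = 10.1852 khours, regardless of the 17.3 already elapsed.

10.2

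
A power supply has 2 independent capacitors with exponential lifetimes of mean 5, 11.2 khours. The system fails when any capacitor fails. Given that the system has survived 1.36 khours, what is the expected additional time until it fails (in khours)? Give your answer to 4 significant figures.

First-failure rate Σλ = 1/5 + 1/11.2 = 0.289286.
By memorylessness the expected residual is 1/Σλ = 3.45679 khours, regardless of the 1.36 already elapsed.

3.457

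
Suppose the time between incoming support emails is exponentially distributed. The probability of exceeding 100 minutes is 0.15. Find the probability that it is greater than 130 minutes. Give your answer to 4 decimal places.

e^(−λ·100) = 0.15 ⇒ λ = −ln(0.15)/100 = 0.0189712.
P(X > 130) = e^(−0.0189712·130) = e^(−2.4663) ≈ 0.0849.

0.0849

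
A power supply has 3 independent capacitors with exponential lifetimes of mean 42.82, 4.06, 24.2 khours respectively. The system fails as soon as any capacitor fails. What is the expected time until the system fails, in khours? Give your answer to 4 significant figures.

The first failure time is exponential with rate Σλ_i = 1/42.82 + 1/4.06 + 1/24.2 = 0.310981 per khour.
E[min] = 1/Σλ = 1/0.310981 = 3.21563 khours.

3.216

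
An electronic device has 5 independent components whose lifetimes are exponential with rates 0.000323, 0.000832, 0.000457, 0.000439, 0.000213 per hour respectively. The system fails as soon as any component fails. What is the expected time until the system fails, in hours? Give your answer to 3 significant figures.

442

The time to first failure is exponential with rate Σλ = 0.000323 + 0.000832 + 0.000457 + 0.000439 + 0.000213 = 0.002264.
E[min] = 1/Σλ = 1/0.002264 = 441.696 hours.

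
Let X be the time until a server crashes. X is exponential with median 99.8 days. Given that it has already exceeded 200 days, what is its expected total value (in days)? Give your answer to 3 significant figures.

For an exponential, median = ln(2)/λ, so λ = ln 2 / 99.8 = 0.00694536 per day.
By memorylessness, E[X | X > 200] = 200 + 1/λ = 200 + 143.981 = 343.981 days.

344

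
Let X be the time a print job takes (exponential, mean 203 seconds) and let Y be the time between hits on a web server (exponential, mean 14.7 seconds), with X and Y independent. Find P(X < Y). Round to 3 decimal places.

0.068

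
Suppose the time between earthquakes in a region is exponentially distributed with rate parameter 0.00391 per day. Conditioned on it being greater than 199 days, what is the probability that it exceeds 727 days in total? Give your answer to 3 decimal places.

0.127

The exponential is memoryless, so the remaining time is again Exp(λ): the condition X > 199 is irrelevant.
P(X > 528) = e^(−2.0645) ≈ 0.127.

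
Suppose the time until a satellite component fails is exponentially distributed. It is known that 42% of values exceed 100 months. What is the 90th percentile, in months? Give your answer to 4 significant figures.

e^(−λ·100) = 0.42 ⇒ λ = −ln(0.42)/100 = 0.00867501.
90th percentile: 1 − e^(−λt) = 0.9, t = −ln(0.1)/λ = 265.428 months.

265.4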